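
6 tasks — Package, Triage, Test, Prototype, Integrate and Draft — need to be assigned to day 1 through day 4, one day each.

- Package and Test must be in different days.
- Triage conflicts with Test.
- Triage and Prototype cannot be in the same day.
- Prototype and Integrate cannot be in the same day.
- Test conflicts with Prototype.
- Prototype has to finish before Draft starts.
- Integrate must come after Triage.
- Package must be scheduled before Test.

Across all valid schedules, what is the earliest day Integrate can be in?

day 2

Precedence pushes Integrate to at least day 2.
Integrate at day 2 is achievable: Package in day 1; Triage in day 1; Integrate in day 2; Draft in day 4; Prototype in day 3; Test in day 2.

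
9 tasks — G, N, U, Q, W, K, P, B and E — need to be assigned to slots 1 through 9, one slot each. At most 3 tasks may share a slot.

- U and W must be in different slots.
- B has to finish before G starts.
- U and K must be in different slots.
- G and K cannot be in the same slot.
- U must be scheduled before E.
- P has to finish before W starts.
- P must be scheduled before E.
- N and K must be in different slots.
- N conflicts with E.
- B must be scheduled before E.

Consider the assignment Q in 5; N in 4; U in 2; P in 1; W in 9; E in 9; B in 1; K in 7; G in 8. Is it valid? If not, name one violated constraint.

B must be scheduled before E — holds.
N conflicts with E — holds.
U and W must be in different slots — holds.
G and K cannot be in the same slot — holds.
N and K must be in different slots — holds.
B has to finish before G starts — holds.
P has to finish before W starts — holds.
At most 3 tasks may share a slot — holds.
U and K must be in different slots — holds.
P must be scheduled before E — holds.
U must be scheduled before E — holds.

Valid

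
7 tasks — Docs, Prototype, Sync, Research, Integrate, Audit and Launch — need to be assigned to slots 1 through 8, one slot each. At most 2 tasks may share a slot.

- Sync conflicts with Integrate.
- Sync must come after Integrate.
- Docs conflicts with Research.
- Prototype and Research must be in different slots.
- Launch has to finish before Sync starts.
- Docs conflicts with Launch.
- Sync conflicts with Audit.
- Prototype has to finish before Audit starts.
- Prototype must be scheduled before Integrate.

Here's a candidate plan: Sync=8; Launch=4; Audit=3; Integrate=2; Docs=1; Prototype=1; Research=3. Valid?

Valid

Launch has to finish before Sync starts — holds.
Sync conflicts with Integrate — holds.
Prototype and Research must be in different slots — holds.
Sync conflicts with Audit — holds.
Sync must come after Integrate — holds.
Prototype must be scheduled before Integrate — holds.
Prototype has to finish before Audit starts — holds.
At most 2 tasks may share a slot — holds.
Docs conflicts with Launch — holds.
Docs conflicts with Research — holds.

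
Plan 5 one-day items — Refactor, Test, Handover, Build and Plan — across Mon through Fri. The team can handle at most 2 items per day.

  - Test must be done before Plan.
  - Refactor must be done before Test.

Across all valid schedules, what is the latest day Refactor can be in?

Wed

Downstream work caps Refactor at Wed.
Refactor at Wed is achievable: Build=Mon, Test=Thu, Handover=Mon, Plan=Fri, Refactor=Wed.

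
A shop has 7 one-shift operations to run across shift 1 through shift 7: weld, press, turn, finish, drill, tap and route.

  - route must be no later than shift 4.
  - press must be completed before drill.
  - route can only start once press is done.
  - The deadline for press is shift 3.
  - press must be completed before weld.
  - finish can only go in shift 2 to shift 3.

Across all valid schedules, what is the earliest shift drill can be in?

shift 2

Precedence pushes drill to at least shift 2.
drill at shift 2 is achievable: turn=shift 1, finish=shift 2, drill=shift 2, tap=shift 1, weld=shift 2, press=shift 1, route=shift 2.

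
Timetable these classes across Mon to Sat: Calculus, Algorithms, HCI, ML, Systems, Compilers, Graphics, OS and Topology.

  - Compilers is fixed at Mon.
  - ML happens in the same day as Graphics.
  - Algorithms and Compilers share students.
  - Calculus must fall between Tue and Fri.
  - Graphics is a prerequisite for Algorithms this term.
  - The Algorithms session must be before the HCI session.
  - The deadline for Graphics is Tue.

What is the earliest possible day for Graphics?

Graphics's own window allows nothing later than Tue.
Graphics at Mon is achievable: Compilers -> Mon; OS -> Mon; ML -> Mon; Systems -> Mon; Topology -> Mon; Calculus -> Tue; HCI -> Wed; Graphics -> Mon; Algorithms -> Tue.

Mon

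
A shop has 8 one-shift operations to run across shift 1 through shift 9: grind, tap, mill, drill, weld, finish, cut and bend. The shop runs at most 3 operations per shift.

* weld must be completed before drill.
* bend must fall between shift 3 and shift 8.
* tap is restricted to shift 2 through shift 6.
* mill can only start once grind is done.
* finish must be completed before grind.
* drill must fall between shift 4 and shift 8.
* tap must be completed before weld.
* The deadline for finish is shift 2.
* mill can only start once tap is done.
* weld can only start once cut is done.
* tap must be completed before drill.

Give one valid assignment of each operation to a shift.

drill=shift 4; grind=shift 2; tap=shift 2; cut=shift 1; finish=shift 1; mill=shift 3; weld=shift 3; bend=shift 3

Checking: grind(shift 2) before mill(shift 3); weld(shift 3) before drill(shift 4); finish(shift 1) before grind(shift 2); tap(shift 2) before weld(shift 3); tap(shift 2) before mill(shift 3); tap(shift 2) before drill(shift 4); cut(shift 1) before weld(shift 3); finish=shift 1 in [shift 1,shift 2]; tap=shift 2 in [shift 2,shift 6]; drill=shift 4 in [shift 4,shift 8]; bend=shift 3 in [shift 3,shift 8]; max 3 per shift (cap 3).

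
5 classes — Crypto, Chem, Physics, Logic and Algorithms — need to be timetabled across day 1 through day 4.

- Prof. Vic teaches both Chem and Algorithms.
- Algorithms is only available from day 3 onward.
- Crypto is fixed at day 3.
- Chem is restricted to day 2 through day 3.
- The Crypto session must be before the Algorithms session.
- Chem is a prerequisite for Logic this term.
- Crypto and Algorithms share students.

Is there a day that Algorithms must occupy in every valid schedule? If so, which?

day 4

Algorithms's window is day 3–day 4.
Crypto is fixed at day 3, and Algorithms can't share a day with Crypto.
So Algorithms must be day 4.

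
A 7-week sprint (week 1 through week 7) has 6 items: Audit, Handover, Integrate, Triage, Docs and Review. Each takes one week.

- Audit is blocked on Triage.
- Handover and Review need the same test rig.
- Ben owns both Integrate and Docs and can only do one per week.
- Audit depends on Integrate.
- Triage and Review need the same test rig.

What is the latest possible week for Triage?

week 6

Downstream work caps Triage at week 6.
Triage at week 6 is achievable: Audit -> week 7, Triage -> week 6, Review -> week 2, Docs -> week 2, Handover -> week 1, Integrate -> week 1.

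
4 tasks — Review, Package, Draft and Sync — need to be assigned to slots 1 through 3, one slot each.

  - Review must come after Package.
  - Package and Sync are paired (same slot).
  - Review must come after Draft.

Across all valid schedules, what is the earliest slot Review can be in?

Precedence pushes Review to at least 2.
Review at 2 is achievable: Draft=1, Sync=1, Package=1, Review=2.

2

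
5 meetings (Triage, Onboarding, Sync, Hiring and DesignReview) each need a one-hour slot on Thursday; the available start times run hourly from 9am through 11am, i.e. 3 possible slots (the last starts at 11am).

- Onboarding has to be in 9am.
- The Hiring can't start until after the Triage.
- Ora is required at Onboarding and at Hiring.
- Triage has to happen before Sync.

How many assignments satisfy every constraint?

Splitting on Triage: it can be 9am (12), 10am (3). Listing each branch's schedules as (Onboarding, Sync, Hiring, DesignReview):
Triage=9am: (9am,10am,10am,9am) (9am,10am,10am,10am) (9am,10am,10am,11am) (9am,10am,11am,9am) (9am,10am,11am,10am) (9am,10am,11am,11am) (9am,11am,10am,9am) (9am,11am,10am,10am) (9am,11am,10am,11am) (9am,11am,11am,9am) (9am,11am,11am,10am) (9am,11am,11am,11am) — 12.
Triage=10am: (9am,11am,11am,9am) (9am,11am,11am,10am) (9am,11am,11am,11am) — 3.
Summing: 12 + 3 = 15.

15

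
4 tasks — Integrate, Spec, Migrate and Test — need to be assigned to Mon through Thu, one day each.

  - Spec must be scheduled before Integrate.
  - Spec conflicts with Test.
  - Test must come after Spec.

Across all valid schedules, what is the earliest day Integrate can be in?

Precedence pushes Integrate to at least Tue.
Integrate at Tue is achievable: Integrate=Tue; Migrate=Mon; Spec=Mon; Test=Tue.

Tue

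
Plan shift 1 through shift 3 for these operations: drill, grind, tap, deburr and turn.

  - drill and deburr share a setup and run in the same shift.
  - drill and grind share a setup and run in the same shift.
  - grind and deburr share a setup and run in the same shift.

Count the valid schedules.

27

Splitting on drill: it can be shift 1 (9), shift 2 (9), shift 3 (9). Listing each branch's schedules as (grind, tap, deburr, turn) by shift number:
drill=shift 1: (1,1,1,1) (1,1,1,2) (1,1,1,3) (1,2,1,1) (1,2,1,2) (1,2,1,3) (1,3,1,1) (1,3,1,2) (1,3,1,3) — 9.
drill=shift 2: (2,1,2,1) (2,1,2,2) (2,1,2,3) (2,2,2,1) (2,2,2,2) (2,2,2,3) (2,3,2,1) (2,3,2,2) (2,3,2,3) — 9.
drill=shift 3: (3,1,3,1) (3,1,3,2) (3,1,3,3) (3,2,3,1) (3,2,3,2) (3,2,3,3) (3,3,3,1) (3,3,3,2) (3,3,3,3) — 9.
Summing: 9 + 9 + 9 = 27.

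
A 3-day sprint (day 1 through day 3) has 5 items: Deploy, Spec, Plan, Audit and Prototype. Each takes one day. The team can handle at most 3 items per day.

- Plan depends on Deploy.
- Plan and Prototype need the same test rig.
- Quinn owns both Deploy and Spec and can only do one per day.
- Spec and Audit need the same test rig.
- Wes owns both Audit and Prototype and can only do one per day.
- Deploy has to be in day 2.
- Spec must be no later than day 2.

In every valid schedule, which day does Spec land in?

Spec's window is day 1–day 2.
Deploy is fixed at day 2, and Spec can't share a day with Deploy.
So Spec must be day 1.

day 1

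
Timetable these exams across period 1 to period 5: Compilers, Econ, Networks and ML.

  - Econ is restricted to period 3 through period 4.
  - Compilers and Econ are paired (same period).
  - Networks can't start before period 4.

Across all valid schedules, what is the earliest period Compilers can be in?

period 3

Compilers must be in the same period as Econ, which can't be before period 3, so Compilers is at least period 3; Compilers must be in the same period as Econ, which can't be after period 4, so Compilers is at most period 4.
Compilers at period 3 is achievable: Compilers in period 3, Networks in period 4, ML in period 1, Econ in period 3.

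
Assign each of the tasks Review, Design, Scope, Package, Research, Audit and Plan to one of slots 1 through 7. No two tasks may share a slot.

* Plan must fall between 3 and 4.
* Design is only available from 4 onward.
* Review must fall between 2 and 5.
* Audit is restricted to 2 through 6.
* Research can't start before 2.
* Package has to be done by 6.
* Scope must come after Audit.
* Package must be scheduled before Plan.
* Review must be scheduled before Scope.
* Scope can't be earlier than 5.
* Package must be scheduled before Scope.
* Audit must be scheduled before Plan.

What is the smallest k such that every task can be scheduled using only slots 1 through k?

7

The precedence chain requires at least 2 distinct slots.
With at most 1 per slot and 7 tasks, at least 7 slots are needed.
Scope can't be placed before 5, so the schedule must run through at least slot 5.
7 works (last occupied slot: 7): for example Plan=3, Scope=5, Audit=2, Research=7, Package=1, Design=6, Review=4.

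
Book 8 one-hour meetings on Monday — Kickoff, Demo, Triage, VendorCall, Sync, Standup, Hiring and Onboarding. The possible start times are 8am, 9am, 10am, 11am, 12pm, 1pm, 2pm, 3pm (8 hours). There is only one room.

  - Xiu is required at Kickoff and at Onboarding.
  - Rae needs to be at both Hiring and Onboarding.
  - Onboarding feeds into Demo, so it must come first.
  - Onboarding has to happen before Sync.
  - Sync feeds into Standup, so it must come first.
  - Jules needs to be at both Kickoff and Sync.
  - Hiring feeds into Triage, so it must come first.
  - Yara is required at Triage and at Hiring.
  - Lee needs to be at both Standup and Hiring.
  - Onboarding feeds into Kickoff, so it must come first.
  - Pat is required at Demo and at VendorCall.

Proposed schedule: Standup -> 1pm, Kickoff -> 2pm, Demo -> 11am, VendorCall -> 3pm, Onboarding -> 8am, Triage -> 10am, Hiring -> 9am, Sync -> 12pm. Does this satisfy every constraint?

Yes, all constraints hold

Hiring feeds into Triage, so it must come first — holds.
Sync feeds into Standup, so it must come first — holds.
Onboarding has to happen before Sync — holds.
Pat is required at Demo and at VendorCall — holds.
Onboarding feeds into Kickoff, so it must come first — holds.
Jules needs to be at both Kickoff and Sync — holds.
Lee needs to be at both Standup and Hiring — holds.
Yara is required at Triage and at Hiring — holds.
There is only one room — holds.
Xiu is required at Kickoff and at Onboarding — holds.
Rae needs to be at both Hiring and Onboarding — holds.
Onboarding feeds into Demo, so it must come first — holds.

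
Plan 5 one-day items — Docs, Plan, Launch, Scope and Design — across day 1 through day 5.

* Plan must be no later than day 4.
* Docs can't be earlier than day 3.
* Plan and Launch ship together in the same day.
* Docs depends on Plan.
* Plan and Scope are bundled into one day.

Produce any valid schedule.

Scope in day 1, Launch in day 1, Docs in day 3, Design in day 1, Plan in day 1

Checking: Plan(day 1) before Docs(day 3); Plan = Scope = day 1; Plan = Launch = day 1; Plan=day 1 in [day 1,day 4]; Docs=day 3 in [day 3,day 5].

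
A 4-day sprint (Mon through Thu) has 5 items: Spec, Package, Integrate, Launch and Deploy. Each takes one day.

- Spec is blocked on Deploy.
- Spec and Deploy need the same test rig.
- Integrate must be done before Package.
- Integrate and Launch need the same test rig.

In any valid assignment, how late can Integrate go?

Downstream work caps Integrate at Wed.
Integrate at Wed is achievable: Launch -> Mon, Package -> Thu, Spec -> Tue, Deploy -> Mon, Integrate -> Wed.

Wed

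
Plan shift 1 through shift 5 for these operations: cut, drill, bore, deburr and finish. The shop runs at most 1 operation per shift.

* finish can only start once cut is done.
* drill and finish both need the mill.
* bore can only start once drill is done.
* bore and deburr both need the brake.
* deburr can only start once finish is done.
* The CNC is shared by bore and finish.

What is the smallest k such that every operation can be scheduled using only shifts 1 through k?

The precedence chain requires at least 3 distinct shifts.
With at most 1 per shift and 5 operations, at least 5 shifts are needed.
5 works (last occupied shift: shift 5): for example deburr=shift 5, bore=shift 4, drill=shift 3, finish=shift 2, cut=shift 1.

5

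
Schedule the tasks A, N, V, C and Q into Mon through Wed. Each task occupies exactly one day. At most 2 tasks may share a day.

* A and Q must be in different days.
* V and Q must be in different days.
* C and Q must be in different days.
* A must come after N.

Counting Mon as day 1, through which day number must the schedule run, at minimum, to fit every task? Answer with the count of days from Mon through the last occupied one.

The precedence chain requires at least 2 distinct days.
With at most 2 per day and 5 tasks, at least 3 days are needed.
3 works (last occupied day: Wed): for example N=Mon; V=Mon; Q=Wed; C=Tue; A=Tue.

3 days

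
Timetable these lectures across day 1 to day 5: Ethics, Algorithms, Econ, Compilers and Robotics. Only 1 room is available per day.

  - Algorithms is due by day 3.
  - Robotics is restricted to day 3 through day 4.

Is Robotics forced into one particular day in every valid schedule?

Robotics can be day 3 (e.g. Compilers=day 5, Ethics=day 2, Algorithms=day 1, Econ=day 4, Robotics=day 3) or day 4 (e.g. Econ=day 3, Algorithms=day 1, Compilers=day 5, Robotics=day 4, Ethics=day 2).

No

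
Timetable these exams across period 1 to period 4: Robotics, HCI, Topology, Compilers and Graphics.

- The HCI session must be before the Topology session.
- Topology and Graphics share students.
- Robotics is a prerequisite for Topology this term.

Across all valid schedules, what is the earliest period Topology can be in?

Precedence pushes Topology to at least period 2.
Topology at period 2 is achievable: Topology=period 2, Graphics=period 1, HCI=period 1, Compilers=period 1, Robotics=period 1.

period 2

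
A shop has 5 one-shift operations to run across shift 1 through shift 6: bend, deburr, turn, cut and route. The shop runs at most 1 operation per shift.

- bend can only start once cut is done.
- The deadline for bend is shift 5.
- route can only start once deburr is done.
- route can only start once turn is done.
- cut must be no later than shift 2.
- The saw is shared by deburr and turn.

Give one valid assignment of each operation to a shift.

route -> shift 5; bend -> shift 2; cut -> shift 1; turn -> shift 4; deburr -> shift 3

Checking: deburr(shift 3) before route(shift 5); turn(shift 4) before route(shift 5); cut(shift 1) before bend(shift 2); deburr(shift 3) != turn(shift 4); cut=shift 1 in [shift 1,shift 2]; bend=shift 2 in [shift 1,shift 5]; max 1 per shift (cap 1).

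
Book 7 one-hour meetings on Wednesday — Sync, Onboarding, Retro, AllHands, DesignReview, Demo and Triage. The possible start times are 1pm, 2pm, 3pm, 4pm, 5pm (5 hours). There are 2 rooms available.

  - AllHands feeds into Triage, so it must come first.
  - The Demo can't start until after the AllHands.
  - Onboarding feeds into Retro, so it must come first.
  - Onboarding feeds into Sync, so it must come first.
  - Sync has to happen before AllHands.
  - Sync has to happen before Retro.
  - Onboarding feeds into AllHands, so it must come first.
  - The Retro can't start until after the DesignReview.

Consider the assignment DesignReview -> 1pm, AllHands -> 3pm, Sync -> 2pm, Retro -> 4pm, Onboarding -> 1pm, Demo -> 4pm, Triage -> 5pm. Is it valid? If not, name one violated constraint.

Yes, all constraints hold

Onboarding feeds into AllHands, so it must come first — holds.
There are 2 rooms available — holds.
Onboarding feeds into Retro, so it must come first — holds.
The Demo can't start until after the AllHands — holds.
The Retro can't start until after the DesignReview — holds.
Onboarding feeds into Sync, so it must come first — holds.
AllHands feeds into Triage, so it must come first — holds.
Sync has to happen before AllHands — holds.
Sync has to happen before Retro — holds.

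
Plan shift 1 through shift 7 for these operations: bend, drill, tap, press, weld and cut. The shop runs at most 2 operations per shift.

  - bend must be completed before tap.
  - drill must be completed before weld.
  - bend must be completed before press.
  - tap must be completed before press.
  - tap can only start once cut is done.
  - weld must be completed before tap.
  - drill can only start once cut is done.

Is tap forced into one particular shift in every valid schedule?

No

tap can be shift 4 (e.g. drill=shift 2, press=shift 5, bend=shift 1, weld=shift 3, tap=shift 4, cut=shift 1) or shift 5 (e.g. tap -> shift 5; drill -> shift 2; press -> shift 6; bend -> shift 1; weld -> shift 3; cut -> shift 1).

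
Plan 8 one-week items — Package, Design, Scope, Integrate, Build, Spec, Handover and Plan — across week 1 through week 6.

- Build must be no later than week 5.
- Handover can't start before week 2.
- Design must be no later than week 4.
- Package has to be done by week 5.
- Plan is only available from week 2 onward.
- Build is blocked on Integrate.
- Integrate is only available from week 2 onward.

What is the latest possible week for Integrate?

Integrate is available from week 2; downstream work caps Integrate at week 4.
Integrate at week 4 is achievable: Package=week 1; Design=week 1; Spec=week 1; Handover=week 2; Scope=week 1; Plan=week 2; Integrate=week 4; Build=week 5.

week 4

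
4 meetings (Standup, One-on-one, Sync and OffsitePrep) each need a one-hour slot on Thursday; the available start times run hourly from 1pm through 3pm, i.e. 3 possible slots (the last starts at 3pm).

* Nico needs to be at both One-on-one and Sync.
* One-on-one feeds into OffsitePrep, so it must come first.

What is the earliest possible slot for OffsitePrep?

Precedence pushes OffsitePrep to at least 2pm.
OffsitePrep at 2pm is achievable: One-on-one -> 1pm; Standup -> 1pm; Sync -> 2pm; OffsitePrep -> 2pm.

2pm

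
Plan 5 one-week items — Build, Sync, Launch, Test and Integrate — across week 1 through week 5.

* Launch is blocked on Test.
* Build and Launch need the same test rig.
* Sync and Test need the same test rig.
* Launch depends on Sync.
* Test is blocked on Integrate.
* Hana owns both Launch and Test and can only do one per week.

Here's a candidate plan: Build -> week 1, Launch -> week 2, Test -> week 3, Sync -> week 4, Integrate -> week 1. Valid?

Test is blocked on Integrate — holds.
Hana owns both Launch and Test and can only do one per week — holds.
Launch is blocked on Test — violated.
Build and Launch need the same test rig — holds.
Launch depends on Sync — violated.
Sync and Test need the same test rig — holds.

No — it violates: Launch depends on Sync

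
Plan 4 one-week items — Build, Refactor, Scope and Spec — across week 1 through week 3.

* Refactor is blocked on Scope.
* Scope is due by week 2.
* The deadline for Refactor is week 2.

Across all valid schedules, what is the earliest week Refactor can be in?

Precedence pushes Refactor to at least week 2; Refactor's own window allows nothing later than week 2.
Refactor at week 2 is achievable: Scope in week 1, Refactor in week 2, Build in week 1, Spec in week 1.

week 2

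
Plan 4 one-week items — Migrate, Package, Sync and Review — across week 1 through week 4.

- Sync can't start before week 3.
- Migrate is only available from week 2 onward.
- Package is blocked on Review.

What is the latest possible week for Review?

Downstream work caps Review at week 3.
Review at week 3 is achievable: Package -> week 4, Review -> week 3, Sync -> week 3, Migrate -> week 2.

week 3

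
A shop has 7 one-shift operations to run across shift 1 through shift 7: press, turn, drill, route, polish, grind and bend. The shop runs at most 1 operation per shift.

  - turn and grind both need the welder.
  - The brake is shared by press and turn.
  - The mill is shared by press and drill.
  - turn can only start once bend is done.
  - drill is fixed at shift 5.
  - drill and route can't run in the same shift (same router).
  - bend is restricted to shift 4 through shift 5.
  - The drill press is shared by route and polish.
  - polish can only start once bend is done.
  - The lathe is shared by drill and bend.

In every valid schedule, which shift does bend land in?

bend's window is shift 4–shift 5.
drill is fixed at shift 5, and bend can't share a shift with drill.
So bend must be shift 4.

shift 4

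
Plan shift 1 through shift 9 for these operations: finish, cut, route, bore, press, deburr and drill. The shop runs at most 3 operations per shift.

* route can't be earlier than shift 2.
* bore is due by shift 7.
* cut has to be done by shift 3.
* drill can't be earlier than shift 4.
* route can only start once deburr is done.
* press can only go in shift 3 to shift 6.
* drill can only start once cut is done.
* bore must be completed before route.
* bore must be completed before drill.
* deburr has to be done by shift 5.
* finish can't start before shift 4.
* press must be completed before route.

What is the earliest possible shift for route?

Route is available from shift 2; precedence pushes route to at least shift 4.
route at shift 4 is achievable: bore -> shift 1, drill -> shift 4, deburr -> shift 1, cut -> shift 1, finish -> shift 4, route -> shift 4, press -> shift 3.

shift 4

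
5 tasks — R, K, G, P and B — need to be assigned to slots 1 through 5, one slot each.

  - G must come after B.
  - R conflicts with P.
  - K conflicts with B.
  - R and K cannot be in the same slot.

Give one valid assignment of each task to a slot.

G in 2, P in 2, R in 1, K in 2, B in 1

Checking: B(1) before G(2); R(1) != K(2); K(2) != B(1); R(1) != P(2).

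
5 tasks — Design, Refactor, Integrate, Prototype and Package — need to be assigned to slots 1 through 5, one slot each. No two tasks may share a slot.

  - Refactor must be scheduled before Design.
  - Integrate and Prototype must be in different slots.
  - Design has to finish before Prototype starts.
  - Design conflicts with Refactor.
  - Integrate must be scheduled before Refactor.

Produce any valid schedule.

Package=5; Integrate=1; Design=3; Prototype=4; Refactor=2

Checking: Refactor(2) before Design(3); Design(3) before Prototype(4); Integrate(1) before Refactor(2); Design(3) != Refactor(2); Integrate(1) != Prototype(4); max 1 per slot (cap 1).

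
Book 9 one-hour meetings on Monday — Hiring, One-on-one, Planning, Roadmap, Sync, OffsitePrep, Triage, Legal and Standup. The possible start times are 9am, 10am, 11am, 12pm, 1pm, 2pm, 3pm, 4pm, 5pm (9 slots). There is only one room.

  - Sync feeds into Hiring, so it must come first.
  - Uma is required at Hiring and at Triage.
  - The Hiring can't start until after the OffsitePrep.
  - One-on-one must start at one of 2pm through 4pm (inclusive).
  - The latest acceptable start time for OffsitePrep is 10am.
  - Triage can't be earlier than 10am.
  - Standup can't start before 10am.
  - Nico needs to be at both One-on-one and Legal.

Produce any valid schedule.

Sync -> 12pm, OffsitePrep -> 9am, Legal -> 5pm, Standup -> 11am, Planning -> 3pm, Triage -> 10am, Hiring -> 1pm, One-on-one -> 2pm, Roadmap -> 4pm

Checking: OffsitePrep(9am) before Hiring(1pm); Sync(12pm) before Hiring(1pm); Hiring(1pm) != Triage(10am); One-on-one(2pm) != Legal(5pm); Standup=11am in [10am,5pm]; One-on-one=2pm in [2pm,4pm]; OffsitePrep=9am in [9am,10am]; Triage=10am in [10am,5pm]; max 1 per slot (cap 1).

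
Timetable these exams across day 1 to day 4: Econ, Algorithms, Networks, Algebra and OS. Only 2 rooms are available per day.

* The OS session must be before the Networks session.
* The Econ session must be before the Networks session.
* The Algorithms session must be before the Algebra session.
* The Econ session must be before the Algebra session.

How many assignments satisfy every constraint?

Splitting on Econ: it can be day 1 (27), day 2 (21), day 3 (8). Listing each branch's schedules as (Algorithms, Networks, Algebra, OS) by day number:
Econ=day 1: (1,3,2,2) (1,3,3,2) (1,3,4,2) (1,4,2,2) (1,4,2,3) (1,4,3,2) (1,4,3,3) (1,4,4,2) (1,4,4,3) (2,2,3,1) (2,2,4,1) (2,3,3,1) (2,3,3,2) (2,3,4,1) (2,3,4,2) (2,4,3,1) (2,4,3,2) (2,4,3,3) (2,4,4,1) (2,4,4,2) (2,4,4,3) (3,2,4,1) (3,3,4,1) (3,3,4,2) (3,4,4,1) (3,4,4,2) (3,4,4,3) — 27.
Econ=day 2: (1,3,3,1) (1,3,3,2) (1,3,4,1) (1,3,4,2) (1,4,3,1) (1,4,3,2) (1,4,3,3) (1,4,4,1) (1,4,4,2) (1,4,4,3) (2,3,3,1) (2,3,4,1) (2,4,3,1) (2,4,3,3) (2,4,4,1) (2,4,4,3) (3,3,4,1) (3,3,4,2) (3,4,4,1) (3,4,4,2) (3,4,4,3) — 21.
Econ=day 3: (1,4,4,1) (1,4,4,2) (1,4,4,3) (2,4,4,1) (2,4,4,2) (2,4,4,3) (3,4,4,1) (3,4,4,2) — 8.
Summing: 27 + 21 + 8 = 56.

56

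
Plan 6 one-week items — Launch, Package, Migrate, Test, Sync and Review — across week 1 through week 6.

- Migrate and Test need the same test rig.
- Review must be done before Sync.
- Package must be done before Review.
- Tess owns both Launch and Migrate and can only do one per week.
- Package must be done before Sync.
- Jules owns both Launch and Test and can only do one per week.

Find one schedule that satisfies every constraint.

Sync in week 3; Package in week 1; Launch in week 1; Review in week 2; Migrate in week 2; Test in week 3

Checking: Package(week 1) before Sync(week 3); Package(week 1) before Review(week 2); Review(week 2) before Sync(week 3); Launch(week 1) != Migrate(week 2); Migrate(week 2) != Test(week 3); Launch(week 1) != Test(week 3).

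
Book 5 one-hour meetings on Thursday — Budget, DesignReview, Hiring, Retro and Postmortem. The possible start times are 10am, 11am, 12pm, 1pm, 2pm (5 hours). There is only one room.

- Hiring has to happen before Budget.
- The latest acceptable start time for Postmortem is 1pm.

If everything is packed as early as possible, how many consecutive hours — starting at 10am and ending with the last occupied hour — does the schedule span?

5

The precedence chain requires at least 2 distinct hours.
With at most 1 per hour and 5 meetings, at least 5 hours are needed.
5 works (last occupied hour: 2pm): for example Retro in 2pm; Hiring in 11am; Postmortem in 10am; Budget in 12pm; DesignReview in 1pm.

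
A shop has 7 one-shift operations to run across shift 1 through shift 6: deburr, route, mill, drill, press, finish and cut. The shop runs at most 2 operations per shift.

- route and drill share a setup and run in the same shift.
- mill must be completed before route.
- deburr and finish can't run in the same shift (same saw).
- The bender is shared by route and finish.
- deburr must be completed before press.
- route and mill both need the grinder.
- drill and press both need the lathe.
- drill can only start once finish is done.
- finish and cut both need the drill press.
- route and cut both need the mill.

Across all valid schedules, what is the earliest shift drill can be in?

Precedence pushes drill to at least shift 2.
drill at shift 2 is achievable: mill -> shift 1; cut -> shift 3; finish -> shift 1; drill -> shift 2; press -> shift 4; deburr -> shift 3; route -> shift 2.

shift 2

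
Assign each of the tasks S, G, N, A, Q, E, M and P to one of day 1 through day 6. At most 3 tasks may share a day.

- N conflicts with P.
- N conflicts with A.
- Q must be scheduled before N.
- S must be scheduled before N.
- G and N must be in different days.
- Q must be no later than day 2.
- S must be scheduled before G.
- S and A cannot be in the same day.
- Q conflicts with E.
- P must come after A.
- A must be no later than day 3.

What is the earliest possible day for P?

Precedence pushes P to at least day 2.
P at day 2 is achievable: S in day 2; Q in day 1; E in day 2; P in day 2; A in day 1; G in day 4; M in day 1; N in day 3.

day 2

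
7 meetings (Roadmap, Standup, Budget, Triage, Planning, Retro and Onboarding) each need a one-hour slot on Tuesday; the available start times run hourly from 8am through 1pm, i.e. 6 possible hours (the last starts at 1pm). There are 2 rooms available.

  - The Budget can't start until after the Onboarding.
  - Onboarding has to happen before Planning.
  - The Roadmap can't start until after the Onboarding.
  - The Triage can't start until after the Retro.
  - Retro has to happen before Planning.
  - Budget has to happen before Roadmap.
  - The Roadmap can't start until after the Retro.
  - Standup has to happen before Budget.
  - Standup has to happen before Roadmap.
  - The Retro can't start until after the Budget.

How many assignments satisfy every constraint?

Splitting on Roadmap: it can be 11am (8), 12pm (23), 1pm (23). Listing each branch's schedules as (Standup, Budget, Triage, Planning, Retro, Onboarding):
Roadmap=11am: (8am,9am,11am,12pm,10am,8am) (8am,9am,11am,1pm,10am,8am) (8am,9am,12pm,11am,10am,8am) (8am,9am,12pm,12pm,10am,8am) (8am,9am,12pm,1pm,10am,8am) (8am,9am,1pm,11am,10am,8am) (8am,9am,1pm,12pm,10am,8am) (8am,9am,1pm,1pm,10am,8am) — 8.
Roadmap=12pm: (8am,9am,11am,11am,10am,8am) (8am,9am,11am,12pm,10am,8am) (8am,9am,11am,1pm,10am,8am) (8am,9am,12pm,11am,10am,8am) (8am,9am,12pm,1pm,10am,8am) (8am,9am,12pm,1pm,11am,8am) (8am,9am,1pm,11am,10am,8am) (8am,9am,1pm,12pm,10am,8am) (8am,9am,1pm,12pm,11am,8am) (8am,9am,1pm,1pm,10am,8am) (8am,9am,1pm,1pm,11am,8am) (8am,10am,12pm,1pm,11am,8am) (8am,10am,12pm,1pm,11am,9am) (8am,10am,1pm,12pm,11am,8am) (8am,10am,1pm,12pm,11am,9am) (8am,10am,1pm,1pm,11am,8am) (8am,10am,1pm,1pm,11am,9am) (9am,10am,12pm,1pm,11am,8am) (9am,10am,12pm,1pm,11am,9am) (9am,10am,1pm,12pm,11am,8am) (9am,10am,1pm,12pm,11am,9am) (9am,10am,1pm,1pm,11am,8am) (9am,10am,1pm,1pm,11am,9am) — 23.
Roadmap=1pm: (8am,9am,11am,11am,10am,8am) (8am,9am,11am,12pm,10am,8am) (8am,9am,11am,1pm,10am,8am) (8am,9am,12pm,11am,10am,8am) (8am,9am,12pm,12pm,10am,8am) (8am,9am,12pm,12pm,11am,8am) (8am,9am,12pm,1pm,10am,8am) (8am,9am,12pm,1pm,11am,8am) (8am,9am,1pm,11am,10am,8am) (8am,9am,1pm,12pm,10am,8am) (8am,9am,1pm,12pm,11am,8am) (8am,10am,12pm,12pm,11am,8am) (8am,10am,12pm,12pm,11am,9am) (8am,10am,12pm,1pm,11am,8am) (8am,10am,12pm,1pm,11am,9am) (8am,10am,1pm,12pm,11am,8am) (8am,10am,1pm,12pm,11am,9am) (9am,10am,12pm,12pm,11am,8am) (9am,10am,12pm,12pm,11am,9am) (9am,10am,12pm,1pm,11am,8am) (9am,10am,12pm,1pm,11am,9am) (9am,10am,1pm,12pm,11am,8am) (9am,10am,1pm,12pm,11am,9am) — 23.
Summing: 8 + 23 + 23 = 54.

54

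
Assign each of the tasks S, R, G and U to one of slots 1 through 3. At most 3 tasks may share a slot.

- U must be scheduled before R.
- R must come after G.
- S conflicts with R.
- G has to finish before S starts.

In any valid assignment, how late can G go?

1

Downstream work caps G at 2.
G at 1 is achievable: R=2; S=3; U=1; G=1.
Nothing later works — the conflict and capacity constraints rule out every slot after 1.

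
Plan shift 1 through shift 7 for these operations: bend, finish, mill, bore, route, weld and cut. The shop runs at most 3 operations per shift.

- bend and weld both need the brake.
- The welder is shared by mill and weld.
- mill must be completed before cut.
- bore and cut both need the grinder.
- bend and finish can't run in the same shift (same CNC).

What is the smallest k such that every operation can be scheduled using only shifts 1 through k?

3 shifts

The precedence chain requires at least 2 distinct shifts.
With at most 3 per shift and 7 operations, at least 3 shifts are needed.
3 works (last occupied shift: shift 3): for example bend in shift 1; cut in shift 2; weld in shift 3; bore in shift 1; finish in shift 2; mill in shift 1; route in shift 2.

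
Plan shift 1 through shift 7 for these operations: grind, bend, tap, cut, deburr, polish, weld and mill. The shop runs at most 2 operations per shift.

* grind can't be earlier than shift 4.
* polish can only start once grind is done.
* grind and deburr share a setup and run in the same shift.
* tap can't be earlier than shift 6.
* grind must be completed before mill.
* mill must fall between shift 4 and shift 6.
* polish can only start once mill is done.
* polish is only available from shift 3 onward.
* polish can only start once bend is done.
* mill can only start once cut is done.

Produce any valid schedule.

weld in shift 2; mill in shift 5; tap in shift 6; deburr in shift 4; grind in shift 4; cut in shift 1; bend in shift 1; polish in shift 6

Checking: bend(shift 1) before polish(shift 6); grind(shift 4) before polish(shift 6); grind(shift 4) before mill(shift 5); cut(shift 1) before mill(shift 5); mill(shift 5) before polish(shift 6); grind = deburr = shift 4; grind=shift 4 in [shift 4,shift 7]; polish=shift 6 in [shift 3,shift 7]; tap=shift 6 in [shift 6,shift 7]; mill=shift 5 in [shift 4,shift 6]; max 2 per shift (cap 2).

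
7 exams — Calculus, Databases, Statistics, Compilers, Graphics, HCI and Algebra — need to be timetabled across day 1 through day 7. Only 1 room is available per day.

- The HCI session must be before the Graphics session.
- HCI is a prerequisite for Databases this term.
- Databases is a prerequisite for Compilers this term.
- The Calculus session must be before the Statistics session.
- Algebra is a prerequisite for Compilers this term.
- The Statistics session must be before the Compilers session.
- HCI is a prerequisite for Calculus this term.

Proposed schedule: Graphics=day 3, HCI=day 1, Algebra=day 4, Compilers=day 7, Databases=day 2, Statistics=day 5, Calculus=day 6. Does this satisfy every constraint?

The HCI session must be before the Graphics session — holds.
HCI is a prerequisite for Calculus this term — holds.
Databases is a prerequisite for Compilers this term — holds.
HCI is a prerequisite for Databases this term — holds.
Algebra is a prerequisite for Compilers this term — holds.
Only 1 room is available per day — holds.
The Statistics session must be before the Compilers session — holds.
The Calculus session must be before the Statistics session — violated.

No. The Calculus session must be before the Statistics session is not satisfied.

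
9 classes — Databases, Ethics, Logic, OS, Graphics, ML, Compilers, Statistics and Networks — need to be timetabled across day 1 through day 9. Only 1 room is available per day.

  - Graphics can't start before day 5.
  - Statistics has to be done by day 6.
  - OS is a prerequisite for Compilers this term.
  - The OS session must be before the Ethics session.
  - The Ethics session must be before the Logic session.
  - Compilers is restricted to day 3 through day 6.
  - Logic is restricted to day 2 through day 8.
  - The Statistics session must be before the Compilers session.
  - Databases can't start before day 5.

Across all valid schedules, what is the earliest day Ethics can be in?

day 2

Precedence pushes Ethics to at least day 2; downstream work caps Ethics at day 7.
Ethics at day 2 is achievable: Compilers=day 4; Graphics=day 6; ML=day 8; Logic=day 7; Ethics=day 2; OS=day 1; Networks=day 9; Databases=day 5; Statistics=day 3.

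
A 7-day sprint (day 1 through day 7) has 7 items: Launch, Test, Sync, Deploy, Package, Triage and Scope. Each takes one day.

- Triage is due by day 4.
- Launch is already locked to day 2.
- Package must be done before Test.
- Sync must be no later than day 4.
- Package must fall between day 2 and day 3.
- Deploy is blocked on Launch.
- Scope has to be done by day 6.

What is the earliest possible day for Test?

day 3

Precedence pushes Test to at least day 3.
Test at day 3 is achievable: Package=day 2, Test=day 3, Launch=day 2, Scope=day 1, Triage=day 1, Sync=day 1, Deploy=day 3.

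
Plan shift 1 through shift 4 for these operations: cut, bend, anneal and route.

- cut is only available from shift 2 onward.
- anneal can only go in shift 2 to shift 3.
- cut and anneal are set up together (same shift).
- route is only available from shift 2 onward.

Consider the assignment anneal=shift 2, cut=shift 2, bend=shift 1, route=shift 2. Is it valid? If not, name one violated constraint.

Yes

anneal can only go in shift 2 to shift 3 — holds.
route is only available from shift 2 onward — holds.
cut is only available from shift 2 onward — holds.
cut and anneal are set up together (same shift) — holds.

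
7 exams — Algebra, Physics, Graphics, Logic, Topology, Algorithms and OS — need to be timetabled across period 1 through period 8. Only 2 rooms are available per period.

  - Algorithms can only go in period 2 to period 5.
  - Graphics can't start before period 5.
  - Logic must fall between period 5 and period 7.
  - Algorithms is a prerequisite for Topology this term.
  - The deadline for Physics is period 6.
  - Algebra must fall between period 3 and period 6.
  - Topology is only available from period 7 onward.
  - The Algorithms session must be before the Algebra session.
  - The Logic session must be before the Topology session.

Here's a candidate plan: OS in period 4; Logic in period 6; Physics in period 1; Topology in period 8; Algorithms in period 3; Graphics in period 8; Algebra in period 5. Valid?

Graphics can't start before period 5 — holds.
The Algorithms session must be before the Algebra session — holds.
Only 2 rooms are available per period — holds.
The deadline for Physics is period 6 — holds.
The Logic session must be before the Topology session — holds.
Algorithms is a prerequisite for Topology this term — holds.
Topology is only available from period 7 onward — holds.
Logic must fall between period 5 and period 7 — holds.
Algorithms can only go in period 2 to period 5 — holds.
Algebra must fall between period 3 and period 6 — holds.

Yes, all constraints hold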